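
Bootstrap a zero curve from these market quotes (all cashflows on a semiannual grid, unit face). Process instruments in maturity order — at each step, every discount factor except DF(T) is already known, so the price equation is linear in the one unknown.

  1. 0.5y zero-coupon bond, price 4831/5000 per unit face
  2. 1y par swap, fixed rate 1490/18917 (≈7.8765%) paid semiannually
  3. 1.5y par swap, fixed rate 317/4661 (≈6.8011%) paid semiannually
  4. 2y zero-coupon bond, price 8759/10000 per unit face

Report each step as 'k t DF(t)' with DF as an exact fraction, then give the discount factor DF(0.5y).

step 1 [0.5y] zero: DF = P = 4831/5000 ≈ 0.966200
step 2 [1y] swap r/2=745/18917: DF=(1 − 745/18917·(0.966200))/(1+745/18917) = 1851/2000 ≈ 0.925500
step 3 [1.5y] swap r/2=317/9322: DF=(1 − 317/9322·(0.966200+0.925500))/(1+317/9322) = 9049/10000 ≈ 0.904900
step 4 [2y] zero: DF = P = 8759/10000 ≈ 0.875900

1 1/2 4831/5000
2 1 1851/2000
3 3/2 9049/10000
4 2 8759/10000
DF(0.5y) = 4831/5000 ≈ 0.966200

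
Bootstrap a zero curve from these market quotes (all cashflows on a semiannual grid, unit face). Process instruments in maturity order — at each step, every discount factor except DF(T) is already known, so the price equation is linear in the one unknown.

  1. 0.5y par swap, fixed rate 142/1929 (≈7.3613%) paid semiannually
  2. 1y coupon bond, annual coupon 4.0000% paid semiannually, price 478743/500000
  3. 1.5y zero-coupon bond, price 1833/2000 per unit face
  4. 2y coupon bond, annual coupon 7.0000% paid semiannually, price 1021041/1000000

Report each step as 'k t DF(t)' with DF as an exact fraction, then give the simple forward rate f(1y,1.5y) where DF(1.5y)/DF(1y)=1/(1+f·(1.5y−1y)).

1 1/2 1929/2000
2 1 4599/5000
3 3/2 1833/2000
4 2 4459/5000
f(1y,1.5y) = ((4599/5000)/(1833/2000) − 1)/(1/2) = 22/3055 ≈ 0.7201%

step 1 [0.5y] swap r/2=71/1929: DF=(1 − 71/1929·(0))/(1+71/1929) = 1929/2000 ≈ 0.964500
step 2 [1y] bond c/2=1/50: DF=(478743/500000 − 1/50·(0.964500))/(1+1/50) = 4599/5000 ≈ 0.919800
step 3 [1.5y] zero: DF = P = 1833/2000 ≈ 0.916500
step 4 [2y] bond c/2=7/200: DF=(1021041/1000000 − 7/200·(0.964500+0.919800+0.916500))/(1+7/200) = 4459/5000 ≈ 0.891800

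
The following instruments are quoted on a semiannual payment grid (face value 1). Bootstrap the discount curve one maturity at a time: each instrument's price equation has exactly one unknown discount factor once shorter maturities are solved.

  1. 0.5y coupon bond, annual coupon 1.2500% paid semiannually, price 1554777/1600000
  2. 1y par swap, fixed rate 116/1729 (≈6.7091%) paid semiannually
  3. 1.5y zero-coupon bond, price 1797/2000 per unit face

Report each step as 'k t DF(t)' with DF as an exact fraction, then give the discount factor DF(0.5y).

1 1/2 9657/10000
2 1 4681/5000
3 3/2 1797/2000
DF(0.5y) = 9657/10000 ≈ 0.965700

step 1 [0.5y] bond c/2=1/160: DF=(1554777/1600000 − 1/160·(0))/(1+1/160) = 9657/10000 ≈ 0.965700
step 2 [1y] swap r/2=58/1729: DF=(1 − 58/1729·(0.965700))/(1+58/1729) = 4681/5000 ≈ 0.936200
step 3 [1.5y] zero: DF = P = 1797/2000 ≈ 0.898500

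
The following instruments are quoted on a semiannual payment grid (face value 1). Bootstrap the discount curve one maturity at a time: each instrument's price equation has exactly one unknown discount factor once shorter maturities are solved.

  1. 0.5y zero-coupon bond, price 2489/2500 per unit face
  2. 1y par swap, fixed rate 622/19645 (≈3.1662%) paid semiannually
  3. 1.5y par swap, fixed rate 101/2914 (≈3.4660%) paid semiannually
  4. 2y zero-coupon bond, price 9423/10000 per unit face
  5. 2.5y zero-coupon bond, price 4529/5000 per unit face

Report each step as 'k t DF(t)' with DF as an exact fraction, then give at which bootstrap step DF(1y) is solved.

1 1/2 2489/2500
2 1 9689/10000
3 3/2 1899/2000
4 2 9423/10000
5 5/2 4529/5000
DF(1y) is solved at step 2

step 1 [0.5y] zero: DF = P = 2489/2500 ≈ 0.995600
step 2 [1y] swap r/2=311/19645: DF=(1 − 311/19645·(0.995600))/(1+311/19645) = 9689/10000 ≈ 0.968900
step 3 [1.5y] swap r/2=101/5828: DF=(1 − 101/5828·(0.995600+0.968900))/(1+101/5828) = 1899/2000 ≈ 0.949500
step 4 [2y] zero: DF = P = 9423/10000 ≈ 0.942300
step 5 [2.5y] zero: DF = P = 4529/5000 ≈ 0.905800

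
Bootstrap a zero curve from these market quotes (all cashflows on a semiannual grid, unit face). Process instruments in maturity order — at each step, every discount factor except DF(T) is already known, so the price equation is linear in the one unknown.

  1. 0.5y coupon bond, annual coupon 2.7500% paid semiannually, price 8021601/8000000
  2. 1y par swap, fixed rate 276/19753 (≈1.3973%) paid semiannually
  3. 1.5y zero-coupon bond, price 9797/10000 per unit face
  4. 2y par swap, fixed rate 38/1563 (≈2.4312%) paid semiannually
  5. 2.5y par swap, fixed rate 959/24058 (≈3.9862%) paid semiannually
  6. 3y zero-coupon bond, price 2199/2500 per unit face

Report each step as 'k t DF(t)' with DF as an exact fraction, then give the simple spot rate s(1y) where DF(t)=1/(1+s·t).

step 1 [0.5y] bond c/2=11/800: DF=(8021601/8000000 − 11/800·(0))/(1+11/800) = 9891/10000 ≈ 0.989100
step 2 [1y] swap r/2=138/19753: DF=(1 − 138/19753·(0.989100))/(1+138/19753) = 4931/5000 ≈ 0.986200
step 3 [1.5y] zero: DF = P = 9797/10000 ≈ 0.979700
step 4 [2y] swap r/2=19/1563: DF=(1 − 19/1563·(0.989100+0.986200+0.979700))/(1+19/1563) = 381/400 ≈ 0.952500
step 5 [2.5y] swap r/2=959/48116: DF=(1 − 959/48116·(0.989100+0.986200+0.979700+0.952500))/(1+959/48116) = 9041/10000 ≈ 0.904100
step 6 [3y] zero: DF = P = 2199/2500 ≈ 0.879600

1 1/2 9891/10000
2 1 4931/5000
3 3/2 9797/10000
4 2 381/400
5 5/2 9041/10000
6 3 2199/2500
s(1y) = (1/(4931/5000) − 1)/(1) = 69/4931 ≈ 1.3993%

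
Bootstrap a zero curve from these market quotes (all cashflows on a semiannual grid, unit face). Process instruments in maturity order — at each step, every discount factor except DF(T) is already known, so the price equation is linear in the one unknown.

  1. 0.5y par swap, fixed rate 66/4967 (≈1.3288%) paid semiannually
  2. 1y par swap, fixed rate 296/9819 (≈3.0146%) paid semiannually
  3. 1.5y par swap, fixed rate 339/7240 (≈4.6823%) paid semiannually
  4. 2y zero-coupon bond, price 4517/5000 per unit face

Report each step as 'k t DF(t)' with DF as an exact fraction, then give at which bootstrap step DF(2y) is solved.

step 1 [0.5y] swap r/2=33/4967: DF=(1 − 33/4967·(0))/(1+33/4967) = 4967/5000 ≈ 0.993400
step 2 [1y] swap r/2=148/9819: DF=(1 − 148/9819·(0.993400))/(1+148/9819) = 1213/1250 ≈ 0.970400
step 3 [1.5y] swap r/2=339/14480: DF=(1 − 339/14480·(0.993400+0.970400))/(1+339/14480) = 4661/5000 ≈ 0.932200
step 4 [2y] zero: DF = P = 4517/5000 ≈ 0.903400

1 1/2 4967/5000
2 1 1213/1250
3 3/2 4661/5000
4 2 4517/5000
DF(2y) is solved at step 4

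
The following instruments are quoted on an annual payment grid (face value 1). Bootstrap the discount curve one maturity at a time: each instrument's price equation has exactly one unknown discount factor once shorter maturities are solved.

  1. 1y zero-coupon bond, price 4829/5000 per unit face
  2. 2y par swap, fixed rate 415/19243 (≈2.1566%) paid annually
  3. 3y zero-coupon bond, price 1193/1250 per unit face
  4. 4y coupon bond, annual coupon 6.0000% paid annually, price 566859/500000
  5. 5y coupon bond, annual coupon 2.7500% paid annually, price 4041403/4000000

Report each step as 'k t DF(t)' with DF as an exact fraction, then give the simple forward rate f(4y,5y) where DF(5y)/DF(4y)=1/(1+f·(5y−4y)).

step 1 [1y] zero: DF = P = 4829/5000 ≈ 0.965800
step 2 [2y] swap r/1=415/19243: DF=(1 − 415/19243·(0.965800))/(1+415/19243) = 1917/2000 ≈ 0.958500
step 3 [3y] zero: DF = P = 1193/1250 ≈ 0.954400
step 4 [4y] bond c/1=3/50: DF=(566859/500000 − 3/50·(0.965800+0.958500+0.954400))/(1+3/50) = 4533/5000 ≈ 0.906600
step 5 [5y] bond c/1=11/400: DF=(4041403/4000000 − 11/400·(0.965800+0.958500+0.954400+0.906600))/(1+11/400) = 441/500 ≈ 0.882000

1 1 4829/5000
2 2 1917/2000
3 3 1193/1250
4 4 4533/5000
5 5 441/500
f(4y,5y) = ((4533/5000)/(441/500) − 1)/(1) = 41/1470 ≈ 2.7891%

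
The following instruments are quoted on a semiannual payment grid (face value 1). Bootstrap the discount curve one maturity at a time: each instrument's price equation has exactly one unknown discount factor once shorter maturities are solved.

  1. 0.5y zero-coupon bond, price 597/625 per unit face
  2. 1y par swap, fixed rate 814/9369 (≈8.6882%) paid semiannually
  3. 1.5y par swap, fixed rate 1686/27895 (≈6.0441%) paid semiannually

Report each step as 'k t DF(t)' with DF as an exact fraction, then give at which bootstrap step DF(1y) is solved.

1 1/2 597/625
2 1 4593/5000
3 3/2 9157/10000
DF(1y) is solved at step 2

step 1 [0.5y] zero: DF = P = 597/625 ≈ 0.955200
step 2 [1y] swap r/2=407/9369: DF=(1 − 407/9369·(0.955200))/(1+407/9369) = 4593/5000 ≈ 0.918600
step 3 [1.5y] swap r/2=843/27895: DF=(1 − 843/27895·(0.955200+0.918600))/(1+843/27895) = 9157/10000 ≈ 0.915700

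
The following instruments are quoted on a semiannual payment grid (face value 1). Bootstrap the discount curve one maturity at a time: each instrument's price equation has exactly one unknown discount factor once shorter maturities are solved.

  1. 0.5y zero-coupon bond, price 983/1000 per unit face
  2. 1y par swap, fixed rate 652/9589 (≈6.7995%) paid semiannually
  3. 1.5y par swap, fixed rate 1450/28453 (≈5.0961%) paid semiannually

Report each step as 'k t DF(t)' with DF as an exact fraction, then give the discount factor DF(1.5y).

step 1 [0.5y] zero: DF = P = 983/1000 ≈ 0.983000
step 2 [1y] swap r/2=326/9589: DF=(1 − 326/9589·(0.983000))/(1+326/9589) = 2337/2500 ≈ 0.934800
step 3 [1.5y] swap r/2=725/28453: DF=(1 − 725/28453·(0.983000+0.934800))/(1+725/28453) = 371/400 ≈ 0.927500

1 1/2 983/1000
2 1 2337/2500
3 3/2 371/400
DF(1.5y) = 371/400 ≈ 0.927500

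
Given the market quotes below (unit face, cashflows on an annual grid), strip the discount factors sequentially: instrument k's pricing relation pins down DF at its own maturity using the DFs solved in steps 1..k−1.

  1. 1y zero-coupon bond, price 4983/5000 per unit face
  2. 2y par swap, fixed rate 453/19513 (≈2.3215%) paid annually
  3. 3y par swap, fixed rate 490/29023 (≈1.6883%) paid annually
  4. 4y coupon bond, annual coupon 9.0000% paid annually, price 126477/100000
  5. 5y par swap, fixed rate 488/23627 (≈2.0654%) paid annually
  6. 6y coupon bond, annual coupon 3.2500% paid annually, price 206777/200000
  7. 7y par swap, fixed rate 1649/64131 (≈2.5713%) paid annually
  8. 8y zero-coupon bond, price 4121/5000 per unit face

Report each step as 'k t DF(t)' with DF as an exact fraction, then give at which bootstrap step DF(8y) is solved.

step 1 [1y] zero: DF = P = 4983/5000 ≈ 0.996600
step 2 [2y] swap r/1=453/19513: DF=(1 − 453/19513·(0.996600))/(1+453/19513) = 9547/10000 ≈ 0.954700
step 3 [3y] swap r/1=490/29023: DF=(1 − 490/29023·(0.996600+0.954700))/(1+490/29023) = 951/1000 ≈ 0.951000
step 4 [4y] bond c/1=9/100: DF=(126477/100000 − 9/100·(0.996600+0.954700+0.951000))/(1+9/100) = 9207/10000 ≈ 0.920700
step 5 [5y] swap r/1=488/23627: DF=(1 − 488/23627·(0.996600+0.954700+0.951000+0.920700))/(1+488/23627) = 564/625 ≈ 0.902400
step 6 [6y] bond c/1=13/400: DF=(206777/200000 − 13/400·(0.996600+0.954700+0.951000+0.920700+0.902400))/(1+13/400) = 4263/5000 ≈ 0.852600
step 7 [7y] swap r/1=1649/64131: DF=(1 − 1649/64131·(0.996600+0.954700+0.951000+0.920700+0.902400+0.852600))/(1+1649/64131) = 8351/10000 ≈ 0.835100
step 8 [8y] zero: DF = P = 4121/5000 ≈ 0.824200

1 1 4983/5000
2 2 9547/10000
3 3 951/1000
4 4 9207/10000
5 5 564/625
6 6 4263/5000
7 7 8351/10000
8 8 4121/5000
DF(8y) is solved at step 8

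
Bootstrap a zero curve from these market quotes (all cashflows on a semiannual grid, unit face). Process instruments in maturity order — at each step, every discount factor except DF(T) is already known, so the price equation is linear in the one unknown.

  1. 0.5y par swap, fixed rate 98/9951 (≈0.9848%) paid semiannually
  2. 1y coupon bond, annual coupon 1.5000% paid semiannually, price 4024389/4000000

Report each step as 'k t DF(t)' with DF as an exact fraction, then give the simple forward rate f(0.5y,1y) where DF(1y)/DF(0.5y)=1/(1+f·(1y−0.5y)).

step 1 [0.5y] swap r/2=49/9951: DF=(1 − 49/9951·(0))/(1+49/9951) = 9951/10000 ≈ 0.995100
step 2 [1y] bond c/2=3/400: DF=(4024389/4000000 − 3/400·(0.995100))/(1+3/400) = 1239/1250 ≈ 0.991200

1 1/2 9951/10000
2 1 1239/1250
f(0.5y,1y) = ((9951/10000)/(1239/1250) − 1)/(1/2) = 13/1652 ≈ 0.7869%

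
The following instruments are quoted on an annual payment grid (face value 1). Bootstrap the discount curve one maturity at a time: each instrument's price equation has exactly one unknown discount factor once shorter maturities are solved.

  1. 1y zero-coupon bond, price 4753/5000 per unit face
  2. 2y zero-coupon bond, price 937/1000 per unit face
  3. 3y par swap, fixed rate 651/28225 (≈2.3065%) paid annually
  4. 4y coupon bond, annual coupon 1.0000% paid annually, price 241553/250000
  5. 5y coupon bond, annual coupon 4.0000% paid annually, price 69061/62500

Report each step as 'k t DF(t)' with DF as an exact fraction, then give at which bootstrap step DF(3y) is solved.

1 1 4753/5000
2 2 937/1000
3 3 9349/10000
4 4 9287/10000
5 5 4591/5000
DF(3y) is solved at step 3

step 1 [1y] zero: DF = P = 4753/5000 ≈ 0.950600
step 2 [2y] zero: DF = P = 937/1000 ≈ 0.937000
step 3 [3y] swap r/1=651/28225: DF=(1 − 651/28225·(0.950600+0.937000))/(1+651/28225) = 9349/10000 ≈ 0.934900
step 4 [4y] bond c/1=1/100: DF=(241553/250000 − 1/100·(0.950600+0.937000+0.934900))/(1+1/100) = 9287/10000 ≈ 0.928700
step 5 [5y] bond c/1=1/25: DF=(69061/62500 − 1/25·(0.950600+0.937000+0.934900+0.928700))/(1+1/25) = 4591/5000 ≈ 0.918200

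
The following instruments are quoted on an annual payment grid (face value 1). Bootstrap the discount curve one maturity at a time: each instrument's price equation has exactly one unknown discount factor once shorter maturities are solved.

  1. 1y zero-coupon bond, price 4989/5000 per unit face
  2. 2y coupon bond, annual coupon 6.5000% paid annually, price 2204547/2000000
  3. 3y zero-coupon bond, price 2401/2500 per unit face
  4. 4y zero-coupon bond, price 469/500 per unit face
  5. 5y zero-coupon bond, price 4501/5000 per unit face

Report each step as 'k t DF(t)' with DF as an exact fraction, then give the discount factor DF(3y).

1 1 4989/5000
2 2 9741/10000
3 3 2401/2500
4 4 469/500
5 5 4501/5000
DF(3y) = 2401/2500 ≈ 0.960400

step 1 [1y] zero: DF = P = 4989/5000 ≈ 0.997800
step 2 [2y] bond c/1=13/200: DF=(2204547/2000000 − 13/200·(0.997800))/(1+13/200) = 9741/10000 ≈ 0.974100
step 3 [3y] zero: DF = P = 2401/2500 ≈ 0.960400
step 4 [4y] zero: DF = P = 469/500 ≈ 0.938000
step 5 [5y] zero: DF = P = 4501/5000 ≈ 0.900200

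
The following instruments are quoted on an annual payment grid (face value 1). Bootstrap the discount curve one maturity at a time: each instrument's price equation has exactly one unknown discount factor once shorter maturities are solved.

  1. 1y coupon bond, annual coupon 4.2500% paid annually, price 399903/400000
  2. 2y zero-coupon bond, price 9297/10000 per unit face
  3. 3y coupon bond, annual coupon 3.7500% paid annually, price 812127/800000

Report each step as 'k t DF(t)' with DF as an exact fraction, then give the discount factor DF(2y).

step 1 [1y] bond c/1=17/400: DF=(399903/400000 − 17/400·(0))/(1+17/400) = 959/1000 ≈ 0.959000
step 2 [2y] zero: DF = P = 9297/10000 ≈ 0.929700
step 3 [3y] bond c/1=3/80: DF=(812127/800000 − 3/80·(0.959000+0.929700))/(1+3/80) = 4551/5000 ≈ 0.910200

1 1 959/1000
2 2 9297/10000
3 3 4551/5000
DF(2y) = 9297/10000 ≈ 0.929700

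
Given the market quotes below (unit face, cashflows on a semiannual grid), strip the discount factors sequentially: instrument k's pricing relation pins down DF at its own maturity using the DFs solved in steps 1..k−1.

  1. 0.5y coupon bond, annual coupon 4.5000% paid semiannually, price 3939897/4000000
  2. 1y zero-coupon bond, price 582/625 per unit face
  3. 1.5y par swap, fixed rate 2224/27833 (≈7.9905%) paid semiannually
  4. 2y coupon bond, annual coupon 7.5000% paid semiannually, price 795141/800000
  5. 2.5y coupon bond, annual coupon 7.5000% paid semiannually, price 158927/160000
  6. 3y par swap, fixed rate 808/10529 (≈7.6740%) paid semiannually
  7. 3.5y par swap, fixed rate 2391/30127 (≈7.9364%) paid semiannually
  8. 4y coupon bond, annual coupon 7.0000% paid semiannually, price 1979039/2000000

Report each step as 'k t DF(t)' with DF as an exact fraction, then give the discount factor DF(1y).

step 1 [0.5y] bond c/2=9/400: DF=(3939897/4000000 − 9/400·(0))/(1+9/400) = 9633/10000 ≈ 0.963300
step 2 [1y] zero: DF = P = 582/625 ≈ 0.931200
step 3 [1.5y] swap r/2=1112/27833: DF=(1 − 1112/27833·(0.963300+0.931200))/(1+1112/27833) = 1111/1250 ≈ 0.888800
step 4 [2y] bond c/2=3/80: DF=(795141/800000 − 3/80·(0.963300+0.931200+0.888800))/(1+3/80) = 4287/5000 ≈ 0.857400
step 5 [2.5y] bond c/2=3/80: DF=(158927/160000 − 3/80·(0.963300+0.931200+0.888800+0.857400))/(1+3/80) = 4129/5000 ≈ 0.825800
step 6 [3y] swap r/2=404/10529: DF=(1 − 404/10529·(0.963300+0.931200+0.888800+0.857400+0.825800))/(1+404/10529) = 399/500 ≈ 0.798000
step 7 [3.5y] swap r/2=2391/60254: DF=(1 − 2391/60254·(0.963300+0.931200+0.888800+0.857400+0.825800+0.798000))/(1+2391/60254) = 7609/10000 ≈ 0.760900
step 8 [4y] bond c/2=7/200: DF=(1979039/2000000 − 7/200·(0.963300+0.931200+0.888800+0.857400+0.825800+0.798000+0.760900))/(1+7/200) = 7523/10000 ≈ 0.752300

1 1/2 9633/10000
2 1 582/625
3 3/2 1111/1250
4 2 4287/5000
5 5/2 4129/5000
6 3 399/500
7 7/2 7609/10000
8 4 7523/10000
DF(1y) = 582/625 ≈ 0.931200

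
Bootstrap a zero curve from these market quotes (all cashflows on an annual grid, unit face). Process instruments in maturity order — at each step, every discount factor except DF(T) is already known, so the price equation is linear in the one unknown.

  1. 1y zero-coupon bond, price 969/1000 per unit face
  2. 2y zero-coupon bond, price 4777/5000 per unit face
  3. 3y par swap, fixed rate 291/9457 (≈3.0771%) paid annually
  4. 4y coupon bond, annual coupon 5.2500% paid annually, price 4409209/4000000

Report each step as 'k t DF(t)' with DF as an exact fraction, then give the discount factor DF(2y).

step 1 [1y] zero: DF = P = 969/1000 ≈ 0.969000
step 2 [2y] zero: DF = P = 4777/5000 ≈ 0.955400
step 3 [3y] swap r/1=291/9457: DF=(1 − 291/9457·(0.969000+0.955400))/(1+291/9457) = 9127/10000 ≈ 0.912700
step 4 [4y] bond c/1=21/400: DF=(4409209/4000000 − 21/400·(0.969000+0.955400+0.912700))/(1+21/400) = 4529/5000 ≈ 0.905800

1 1 969/1000
2 2 4777/5000
3 3 9127/10000
4 4 4529/5000
DF(2y) = 4777/5000 ≈ 0.955400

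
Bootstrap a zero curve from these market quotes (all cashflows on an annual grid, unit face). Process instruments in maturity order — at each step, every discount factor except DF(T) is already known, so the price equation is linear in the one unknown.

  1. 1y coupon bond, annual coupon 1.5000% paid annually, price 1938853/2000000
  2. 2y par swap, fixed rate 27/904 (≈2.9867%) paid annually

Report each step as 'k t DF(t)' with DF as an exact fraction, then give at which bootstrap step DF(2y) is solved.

1 1 9551/10000
2 2 9433/10000
DF(2y) is solved at step 2

step 1 [1y] bond c/1=3/200: DF=(1938853/2000000 − 3/200·(0))/(1+3/200) = 9551/10000 ≈ 0.955100
step 2 [2y] swap r/1=27/904: DF=(1 − 27/904·(0.955100))/(1+27/904) = 9433/10000 ≈ 0.943300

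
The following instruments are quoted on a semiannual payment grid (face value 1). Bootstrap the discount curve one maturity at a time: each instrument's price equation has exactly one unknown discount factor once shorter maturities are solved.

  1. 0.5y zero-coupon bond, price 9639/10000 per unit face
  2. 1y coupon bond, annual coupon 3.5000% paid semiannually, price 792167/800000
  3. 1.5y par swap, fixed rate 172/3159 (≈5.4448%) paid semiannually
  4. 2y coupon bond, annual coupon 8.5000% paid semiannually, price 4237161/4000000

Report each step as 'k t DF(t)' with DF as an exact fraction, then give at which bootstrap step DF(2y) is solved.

step 1 [0.5y] zero: DF = P = 9639/10000 ≈ 0.963900
step 2 [1y] bond c/2=7/400: DF=(792167/800000 − 7/400·(0.963900))/(1+7/400) = 4783/5000 ≈ 0.956600
step 3 [1.5y] swap r/2=86/3159: DF=(1 − 86/3159·(0.963900+0.956600))/(1+86/3159) = 4613/5000 ≈ 0.922600
step 4 [2y] bond c/2=17/400: DF=(4237161/4000000 − 17/400·(0.963900+0.956600+0.922600))/(1+17/400) = 4501/5000 ≈ 0.900200

1 1/2 9639/10000
2 1 4783/5000
3 3/2 4613/5000
4 2 4501/5000
DF(2y) is solved at step 4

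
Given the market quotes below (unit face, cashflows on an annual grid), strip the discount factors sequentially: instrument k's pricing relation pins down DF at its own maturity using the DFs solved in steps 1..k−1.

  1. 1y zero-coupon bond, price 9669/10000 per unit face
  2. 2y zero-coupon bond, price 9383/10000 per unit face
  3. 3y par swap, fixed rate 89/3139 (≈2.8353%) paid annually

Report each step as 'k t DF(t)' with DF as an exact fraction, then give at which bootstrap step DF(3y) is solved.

step 1 [1y] zero: DF = P = 9669/10000 ≈ 0.966900
step 2 [2y] zero: DF = P = 9383/10000 ≈ 0.938300
step 3 [3y] swap r/1=89/3139: DF=(1 − 89/3139·(0.966900+0.938300))/(1+89/3139) = 9199/10000 ≈ 0.919900

1 1 9669/10000
2 2 9383/10000
3 3 9199/10000
DF(3y) is solved at step 3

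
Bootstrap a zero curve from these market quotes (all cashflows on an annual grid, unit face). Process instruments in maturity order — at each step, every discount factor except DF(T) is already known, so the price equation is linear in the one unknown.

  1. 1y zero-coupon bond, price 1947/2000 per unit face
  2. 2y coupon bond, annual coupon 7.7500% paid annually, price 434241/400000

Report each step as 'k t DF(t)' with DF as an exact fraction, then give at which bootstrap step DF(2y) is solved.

1 1 1947/2000
2 2 15/16
DF(2y) is solved at step 2

step 1 [1y] zero: DF = P = 1947/2000 ≈ 0.973500
step 2 [2y] bond c/1=31/400: DF=(434241/400000 − 31/400·(0.973500))/(1+31/400) = 15/16 ≈ 0.937500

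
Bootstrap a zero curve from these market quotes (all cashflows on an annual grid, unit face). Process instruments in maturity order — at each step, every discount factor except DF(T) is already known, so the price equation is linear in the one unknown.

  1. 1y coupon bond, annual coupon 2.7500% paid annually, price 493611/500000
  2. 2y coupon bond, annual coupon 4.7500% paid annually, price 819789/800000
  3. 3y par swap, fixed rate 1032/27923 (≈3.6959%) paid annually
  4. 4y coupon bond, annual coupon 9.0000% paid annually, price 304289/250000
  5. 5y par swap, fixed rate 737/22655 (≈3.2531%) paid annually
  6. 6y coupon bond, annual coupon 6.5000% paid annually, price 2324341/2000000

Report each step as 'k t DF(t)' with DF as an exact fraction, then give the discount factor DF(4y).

1 1 1201/1250
2 2 9347/10000
3 3 1121/1250
4 4 8861/10000
5 5 4263/5000
6 6 8147/10000
DF(4y) = 8861/10000 ≈ 0.886100

step 1 [1y] bond c/1=11/400: DF=(493611/500000 − 11/400·(0))/(1+11/400) = 1201/1250 ≈ 0.960800
step 2 [2y] bond c/1=19/400: DF=(819789/800000 − 19/400·(0.960800))/(1+19/400) = 9347/10000 ≈ 0.934700
step 3 [3y] swap r/1=1032/27923: DF=(1 − 1032/27923·(0.960800+0.934700))/(1+1032/27923) = 1121/1250 ≈ 0.896800
step 4 [4y] bond c/1=9/100: DF=(304289/250000 − 9/100·(0.960800+0.934700+0.896800))/(1+9/100) = 8861/10000 ≈ 0.886100
step 5 [5y] swap r/1=737/22655: DF=(1 − 737/22655·(0.960800+0.934700+0.896800+0.886100))/(1+737/22655) = 4263/5000 ≈ 0.852600
step 6 [6y] bond c/1=13/200: DF=(2324341/2000000 − 13/200·(0.960800+0.934700+0.896800+0.886100+0.852600))/(1+13/200) = 8147/10000 ≈ 0.814700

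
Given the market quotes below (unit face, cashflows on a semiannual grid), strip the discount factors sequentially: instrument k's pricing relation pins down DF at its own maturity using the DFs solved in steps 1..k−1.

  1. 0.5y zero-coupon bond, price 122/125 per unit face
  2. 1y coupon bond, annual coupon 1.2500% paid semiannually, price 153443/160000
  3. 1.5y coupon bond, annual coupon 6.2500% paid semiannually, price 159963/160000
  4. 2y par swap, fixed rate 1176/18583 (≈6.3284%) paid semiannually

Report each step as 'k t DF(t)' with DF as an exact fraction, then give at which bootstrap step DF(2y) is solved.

1 1/2 122/125
2 1 947/1000
3 3/2 1139/1250
4 2 1103/1250
DF(2y) is solved at step 4

step 1 [0.5y] zero: DF = P = 122/125 ≈ 0.976000
step 2 [1y] bond c/2=1/160: DF=(153443/160000 − 1/160·(0.976000))/(1+1/160) = 947/1000 ≈ 0.947000
step 3 [1.5y] bond c/2=1/32: DF=(159963/160000 − 1/32·(0.976000+0.947000))/(1+1/32) = 1139/1250 ≈ 0.911200
step 4 [2y] swap r/2=588/18583: DF=(1 − 588/18583·(0.976000+0.947000+0.911200))/(1+588/18583) = 1103/1250 ≈ 0.882400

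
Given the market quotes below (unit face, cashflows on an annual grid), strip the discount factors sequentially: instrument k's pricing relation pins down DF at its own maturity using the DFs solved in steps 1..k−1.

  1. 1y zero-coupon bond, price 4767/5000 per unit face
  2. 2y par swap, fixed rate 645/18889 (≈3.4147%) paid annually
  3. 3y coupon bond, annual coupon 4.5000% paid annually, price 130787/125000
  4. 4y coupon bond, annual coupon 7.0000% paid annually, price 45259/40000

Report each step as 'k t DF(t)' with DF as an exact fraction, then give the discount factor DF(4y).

step 1 [1y] zero: DF = P = 4767/5000 ≈ 0.953400
step 2 [2y] swap r/1=645/18889: DF=(1 − 645/18889·(0.953400))/(1+645/18889) = 1871/2000 ≈ 0.935500
step 3 [3y] bond c/1=9/200: DF=(130787/125000 − 9/200·(0.953400+0.935500))/(1+9/200) = 9199/10000 ≈ 0.919900
step 4 [4y] bond c/1=7/100: DF=(45259/40000 − 7/100·(0.953400+0.935500+0.919900))/(1+7/100) = 8737/10000 ≈ 0.873700

1 1 4767/5000
2 2 1871/2000
3 3 9199/10000
4 4 8737/10000
DF(4y) = 8737/10000 ≈ 0.873700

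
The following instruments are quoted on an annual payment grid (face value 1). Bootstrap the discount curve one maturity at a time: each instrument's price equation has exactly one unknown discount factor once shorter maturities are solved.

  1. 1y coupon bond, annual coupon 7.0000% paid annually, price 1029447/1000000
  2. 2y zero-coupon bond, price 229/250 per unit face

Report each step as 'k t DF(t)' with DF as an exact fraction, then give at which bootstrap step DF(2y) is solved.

step 1 [1y] bond c/1=7/100: DF=(1029447/1000000 − 7/100·(0))/(1+7/100) = 9621/10000 ≈ 0.962100
step 2 [2y] zero: DF = P = 229/250 ≈ 0.916000

1 1 9621/10000
2 2 229/250
DF(2y) is solved at step 2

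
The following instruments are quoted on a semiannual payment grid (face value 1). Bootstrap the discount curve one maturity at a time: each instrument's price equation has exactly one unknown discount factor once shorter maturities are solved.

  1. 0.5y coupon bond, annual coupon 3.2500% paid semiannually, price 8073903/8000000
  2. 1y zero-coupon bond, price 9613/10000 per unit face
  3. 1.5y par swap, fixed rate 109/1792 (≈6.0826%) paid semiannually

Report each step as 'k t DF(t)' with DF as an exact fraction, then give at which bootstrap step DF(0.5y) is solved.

step 1 [0.5y] bond c/2=13/800: DF=(8073903/8000000 − 13/800·(0))/(1+13/800) = 9931/10000 ≈ 0.993100
step 2 [1y] zero: DF = P = 9613/10000 ≈ 0.961300
step 3 [1.5y] swap r/2=109/3584: DF=(1 − 109/3584·(0.993100+0.961300))/(1+109/3584) = 1141/1250 ≈ 0.912800

1 1/2 9931/10000
2 1 9613/10000
3 3/2 1141/1250
DF(0.5y) is solved at step 1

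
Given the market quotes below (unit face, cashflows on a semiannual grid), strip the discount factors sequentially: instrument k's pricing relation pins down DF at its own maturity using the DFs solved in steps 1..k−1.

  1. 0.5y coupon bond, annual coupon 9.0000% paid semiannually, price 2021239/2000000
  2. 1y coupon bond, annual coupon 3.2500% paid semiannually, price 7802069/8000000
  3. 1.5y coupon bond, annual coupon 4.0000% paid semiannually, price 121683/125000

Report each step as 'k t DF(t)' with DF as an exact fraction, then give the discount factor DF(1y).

1 1/2 9671/10000
2 1 4721/5000
3 3/2 9169/10000
DF(1y) = 4721/5000 ≈ 0.944200

step 1 [0.5y] bond c/2=9/200: DF=(2021239/2000000 − 9/200·(0))/(1+9/200) = 9671/10000 ≈ 0.967100
step 2 [1y] bond c/2=13/800: DF=(7802069/8000000 − 13/800·(0.967100))/(1+13/800) = 4721/5000 ≈ 0.944200
step 3 [1.5y] bond c/2=1/50: DF=(121683/125000 − 1/50·(0.967100+0.944200))/(1+1/50) = 9169/10000 ≈ 0.916900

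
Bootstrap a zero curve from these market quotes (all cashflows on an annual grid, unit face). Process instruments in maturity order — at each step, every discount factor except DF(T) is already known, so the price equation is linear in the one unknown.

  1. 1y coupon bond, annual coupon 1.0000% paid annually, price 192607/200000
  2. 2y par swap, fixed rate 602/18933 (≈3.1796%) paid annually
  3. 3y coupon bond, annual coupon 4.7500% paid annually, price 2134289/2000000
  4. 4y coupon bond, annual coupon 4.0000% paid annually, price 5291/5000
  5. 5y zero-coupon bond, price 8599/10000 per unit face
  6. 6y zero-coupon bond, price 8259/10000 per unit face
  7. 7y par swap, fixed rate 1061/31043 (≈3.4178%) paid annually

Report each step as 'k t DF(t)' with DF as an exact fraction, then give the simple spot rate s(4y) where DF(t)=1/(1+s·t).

1 1 1907/2000
2 2 4699/5000
3 3 9329/10000
4 4 568/625
5 5 8599/10000
6 6 8259/10000
7 7 3939/5000
s(4y) = (1/(568/625) − 1)/(4) = 57/2272 ≈ 2.5088%

step 1 [1y] bond c/1=1/100: DF=(192607/200000 − 1/100·(0))/(1+1/100) = 1907/2000 ≈ 0.953500
step 2 [2y] swap r/1=602/18933: DF=(1 − 602/18933·(0.953500))/(1+602/18933) = 4699/5000 ≈ 0.939800
step 3 [3y] bond c/1=19/400: DF=(2134289/2000000 − 19/400·(0.953500+0.939800))/(1+19/400) = 9329/10000 ≈ 0.932900
step 4 [4y] bond c/1=1/25: DF=(5291/5000 − 1/25·(0.953500+0.939800+0.932900))/(1+1/25) = 568/625 ≈ 0.908800
step 5 [5y] zero: DF = P = 8599/10000 ≈ 0.859900
step 6 [6y] zero: DF = P = 8259/10000 ≈ 0.825900
step 7 [7y] swap r/1=1061/31043: DF=(1 − 1061/31043·(0.953500+0.939800+0.932900+0.908800+0.859900+0.825900))/(1+1061/31043) = 3939/5000 ≈ 0.787800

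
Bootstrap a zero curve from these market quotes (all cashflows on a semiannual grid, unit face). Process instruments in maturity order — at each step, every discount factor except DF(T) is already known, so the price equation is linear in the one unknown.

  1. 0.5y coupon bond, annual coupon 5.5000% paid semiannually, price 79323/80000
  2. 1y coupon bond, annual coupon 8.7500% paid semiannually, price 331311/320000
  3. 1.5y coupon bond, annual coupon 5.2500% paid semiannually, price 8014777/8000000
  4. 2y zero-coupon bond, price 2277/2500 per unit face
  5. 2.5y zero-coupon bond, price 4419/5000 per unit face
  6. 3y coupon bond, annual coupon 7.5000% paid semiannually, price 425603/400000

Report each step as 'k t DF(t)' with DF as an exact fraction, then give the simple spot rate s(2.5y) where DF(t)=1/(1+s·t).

1 1/2 193/200
2 1 1903/2000
3 3/2 1159/1250
4 2 2277/2500
5 5/2 4419/5000
6 3 8579/10000
s(2.5y) = (1/(4419/5000) − 1)/(5/2) = 1162/22095 ≈ 5.2591%

step 1 [0.5y] bond c/2=11/400: DF=(79323/80000 − 11/400·(0))/(1+11/400) = 193/200 ≈ 0.965000
step 2 [1y] bond c/2=7/160: DF=(331311/320000 − 7/160·(0.965000))/(1+7/160) = 1903/2000 ≈ 0.951500
step 3 [1.5y] bond c/2=21/800: DF=(8014777/8000000 − 21/800·(0.965000+0.951500))/(1+21/800) = 1159/1250 ≈ 0.927200
step 4 [2y] zero: DF = P = 2277/2500 ≈ 0.910800
step 5 [2.5y] zero: DF = P = 4419/5000 ≈ 0.883800
step 6 [3y] bond c/2=3/80: DF=(425603/400000 − 3/80·(0.965000+0.951500+0.927200+0.910800+0.883800))/(1+3/80) = 8579/10000 ≈ 0.857900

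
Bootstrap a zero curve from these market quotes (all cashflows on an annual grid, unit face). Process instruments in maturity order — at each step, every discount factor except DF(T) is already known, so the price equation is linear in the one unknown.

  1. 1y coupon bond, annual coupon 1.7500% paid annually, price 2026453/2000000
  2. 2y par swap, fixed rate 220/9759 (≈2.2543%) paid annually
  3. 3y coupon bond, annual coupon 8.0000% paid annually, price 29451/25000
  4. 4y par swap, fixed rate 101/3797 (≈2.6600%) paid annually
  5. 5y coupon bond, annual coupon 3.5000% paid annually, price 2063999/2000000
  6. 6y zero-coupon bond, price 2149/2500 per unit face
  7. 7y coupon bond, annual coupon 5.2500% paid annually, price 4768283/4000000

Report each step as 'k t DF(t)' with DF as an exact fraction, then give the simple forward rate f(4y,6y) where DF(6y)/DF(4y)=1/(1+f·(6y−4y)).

step 1 [1y] bond c/1=7/400: DF=(2026453/2000000 − 7/400·(0))/(1+7/400) = 4979/5000 ≈ 0.995800
step 2 [2y] swap r/1=220/9759: DF=(1 − 220/9759·(0.995800))/(1+220/9759) = 239/250 ≈ 0.956000
step 3 [3y] bond c/1=2/25: DF=(29451/25000 − 2/25·(0.995800+0.956000))/(1+2/25) = 4731/5000 ≈ 0.946200
step 4 [4y] swap r/1=101/3797: DF=(1 − 101/3797·(0.995800+0.956000+0.946200))/(1+101/3797) = 899/1000 ≈ 0.899000
step 5 [5y] bond c/1=7/200: DF=(2063999/2000000 − 7/200·(0.995800+0.956000+0.946200+0.899000))/(1+7/200) = 8687/10000 ≈ 0.868700
step 6 [6y] zero: DF = P = 2149/2500 ≈ 0.859600
step 7 [7y] bond c/1=21/400: DF=(4768283/4000000 − 21/400·(0.995800+0.956000+0.946200+0.899000+0.868700+0.859600))/(1+21/400) = 857/1000 ≈ 0.857000

1 1 4979/5000
2 2 239/250
3 3 4731/5000
4 4 899/1000
5 5 8687/10000
6 6 2149/2500
7 7 857/1000
f(4y,6y) = ((899/1000)/(2149/2500) − 1)/(2) = 197/8596 ≈ 2.2918%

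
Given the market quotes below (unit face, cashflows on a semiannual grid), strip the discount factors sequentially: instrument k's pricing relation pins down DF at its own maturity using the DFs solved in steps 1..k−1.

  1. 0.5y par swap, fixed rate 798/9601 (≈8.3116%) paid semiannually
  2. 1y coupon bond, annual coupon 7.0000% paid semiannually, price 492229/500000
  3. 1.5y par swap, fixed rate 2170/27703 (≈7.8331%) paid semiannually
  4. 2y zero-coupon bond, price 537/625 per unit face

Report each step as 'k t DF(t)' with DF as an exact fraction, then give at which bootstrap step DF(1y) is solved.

step 1 [0.5y] swap r/2=399/9601: DF=(1 − 399/9601·(0))/(1+399/9601) = 9601/10000 ≈ 0.960100
step 2 [1y] bond c/2=7/200: DF=(492229/500000 − 7/200·(0.960100))/(1+7/200) = 9187/10000 ≈ 0.918700
step 3 [1.5y] swap r/2=1085/27703: DF=(1 − 1085/27703·(0.960100+0.918700))/(1+1085/27703) = 1783/2000 ≈ 0.891500
step 4 [2y] zero: DF = P = 537/625 ≈ 0.859200

1 1/2 9601/10000
2 1 9187/10000
3 3/2 1783/2000
4 2 537/625
DF(1y) is solved at step 2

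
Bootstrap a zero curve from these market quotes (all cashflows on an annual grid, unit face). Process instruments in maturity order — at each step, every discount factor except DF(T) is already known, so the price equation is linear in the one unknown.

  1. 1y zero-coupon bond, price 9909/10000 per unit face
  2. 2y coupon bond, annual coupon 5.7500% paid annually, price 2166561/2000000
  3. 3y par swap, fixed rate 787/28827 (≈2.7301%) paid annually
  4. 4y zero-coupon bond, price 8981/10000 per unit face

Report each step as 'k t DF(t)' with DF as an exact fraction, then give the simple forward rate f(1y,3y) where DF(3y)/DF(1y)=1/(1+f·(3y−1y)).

step 1 [1y] zero: DF = P = 9909/10000 ≈ 0.990900
step 2 [2y] bond c/1=23/400: DF=(2166561/2000000 − 23/400·(0.990900))/(1+23/400) = 1941/2000 ≈ 0.970500
step 3 [3y] swap r/1=787/28827: DF=(1 − 787/28827·(0.990900+0.970500))/(1+787/28827) = 9213/10000 ≈ 0.921300
step 4 [4y] zero: DF = P = 8981/10000 ≈ 0.898100

1 1 9909/10000
2 2 1941/2000
3 3 9213/10000
4 4 8981/10000
f(1y,3y) = ((9909/10000)/(9213/10000) − 1)/(2) = 116/3071 ≈ 3.7773%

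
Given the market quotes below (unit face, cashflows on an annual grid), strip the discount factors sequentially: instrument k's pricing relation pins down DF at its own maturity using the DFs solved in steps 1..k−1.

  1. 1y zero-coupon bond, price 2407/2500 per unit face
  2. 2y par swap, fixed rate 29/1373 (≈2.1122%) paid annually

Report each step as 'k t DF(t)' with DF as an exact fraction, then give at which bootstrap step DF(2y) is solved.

step 1 [1y] zero: DF = P = 2407/2500 ≈ 0.962800
step 2 [2y] swap r/1=29/1373: DF=(1 − 29/1373·(0.962800))/(1+29/1373) = 4797/5000 ≈ 0.959400

1 1 2407/2500
2 2 4797/5000
DF(2y) is solved at step 2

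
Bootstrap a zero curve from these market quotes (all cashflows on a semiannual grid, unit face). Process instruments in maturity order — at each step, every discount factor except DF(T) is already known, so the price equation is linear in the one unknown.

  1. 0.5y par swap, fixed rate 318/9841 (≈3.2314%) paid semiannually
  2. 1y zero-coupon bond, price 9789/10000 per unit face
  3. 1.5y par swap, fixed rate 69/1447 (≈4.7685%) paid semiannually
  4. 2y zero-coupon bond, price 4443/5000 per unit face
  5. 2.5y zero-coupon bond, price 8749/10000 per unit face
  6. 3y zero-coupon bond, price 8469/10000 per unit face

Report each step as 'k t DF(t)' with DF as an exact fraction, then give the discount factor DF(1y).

1 1/2 9841/10000
2 1 9789/10000
3 3/2 931/1000
4 2 4443/5000
5 5/2 8749/10000
6 3 8469/10000
DF(1y) = 9789/10000 ≈ 0.978900

step 1 [0.5y] swap r/2=159/9841: DF=(1 − 159/9841·(0))/(1+159/9841) = 9841/10000 ≈ 0.984100
step 2 [1y] zero: DF = P = 9789/10000 ≈ 0.978900
step 3 [1.5y] swap r/2=69/2894: DF=(1 − 69/2894·(0.984100+0.978900))/(1+69/2894) = 931/1000 ≈ 0.931000
step 4 [2y] zero: DF = P = 4443/5000 ≈ 0.888600
step 5 [2.5y] zero: DF = P = 8749/10000 ≈ 0.874900
step 6 [3y] zero: DF = P = 8469/10000 ≈ 0.846900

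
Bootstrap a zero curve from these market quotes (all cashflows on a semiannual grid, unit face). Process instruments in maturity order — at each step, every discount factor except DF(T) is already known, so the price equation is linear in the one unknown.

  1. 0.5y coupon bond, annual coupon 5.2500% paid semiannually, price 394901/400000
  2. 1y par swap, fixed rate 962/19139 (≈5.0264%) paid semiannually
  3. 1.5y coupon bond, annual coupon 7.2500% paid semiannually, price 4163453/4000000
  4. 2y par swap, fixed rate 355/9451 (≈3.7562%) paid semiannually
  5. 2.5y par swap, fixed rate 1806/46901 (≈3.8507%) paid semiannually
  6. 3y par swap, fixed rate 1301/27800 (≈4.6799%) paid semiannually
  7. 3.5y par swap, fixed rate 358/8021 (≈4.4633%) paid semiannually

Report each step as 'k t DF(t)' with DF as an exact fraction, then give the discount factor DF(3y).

1 1/2 481/500
2 1 9519/10000
3 3/2 15/16
4 2 929/1000
5 5/2 9097/10000
6 3 8699/10000
7 7/2 1071/1250
DF(3y) = 8699/10000 ≈ 0.869900

step 1 [0.5y] bond c/2=21/800: DF=(394901/400000 − 21/800·(0))/(1+21/800) = 481/500 ≈ 0.962000
step 2 [1y] swap r/2=481/19139: DF=(1 − 481/19139·(0.962000))/(1+481/19139) = 9519/10000 ≈ 0.951900
step 3 [1.5y] bond c/2=29/800: DF=(4163453/4000000 − 29/800·(0.962000+0.951900))/(1+29/800) = 15/16 ≈ 0.937500
step 4 [2y] swap r/2=355/18902: DF=(1 − 355/18902·(0.962000+0.951900+0.937500))/(1+355/18902) = 929/1000 ≈ 0.929000
step 5 [2.5y] swap r/2=903/46901: DF=(1 − 903/46901·(0.962000+0.951900+0.937500+0.929000))/(1+903/46901) = 9097/10000 ≈ 0.909700
step 6 [3y] swap r/2=1301/55600: DF=(1 − 1301/55600·(0.962000+0.951900+0.937500+0.929000+0.909700))/(1+1301/55600) = 8699/10000 ≈ 0.869900
step 7 [3.5y] swap r/2=179/8021: DF=(1 − 179/8021·(0.962000+0.951900+0.937500+0.929000+0.909700+0.869900))/(1+179/8021) = 1071/1250 ≈ 0.856800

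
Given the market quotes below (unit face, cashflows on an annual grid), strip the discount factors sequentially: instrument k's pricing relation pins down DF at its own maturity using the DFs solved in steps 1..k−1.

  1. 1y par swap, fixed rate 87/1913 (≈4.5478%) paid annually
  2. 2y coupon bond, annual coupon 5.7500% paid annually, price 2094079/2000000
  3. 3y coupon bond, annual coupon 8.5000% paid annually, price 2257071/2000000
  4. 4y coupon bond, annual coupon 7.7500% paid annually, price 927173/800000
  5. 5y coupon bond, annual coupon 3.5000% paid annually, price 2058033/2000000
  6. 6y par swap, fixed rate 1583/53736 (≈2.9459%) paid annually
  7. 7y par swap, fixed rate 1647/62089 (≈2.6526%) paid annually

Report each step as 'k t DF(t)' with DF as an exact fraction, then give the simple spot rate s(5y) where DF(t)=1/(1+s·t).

1 1 1913/2000
2 2 9381/10000
3 3 8917/10000
4 4 547/625
5 5 544/625
6 6 8417/10000
7 7 8353/10000
s(5y) = (1/(544/625) − 1)/(5) = 81/2720 ≈ 2.9779%

step 1 [1y] swap r/1=87/1913: DF=(1 − 87/1913·(0))/(1+87/1913) = 1913/2000 ≈ 0.956500
step 2 [2y] bond c/1=23/400: DF=(2094079/2000000 − 23/400·(0.956500))/(1+23/400) = 9381/10000 ≈ 0.938100
step 3 [3y] bond c/1=17/200: DF=(2257071/2000000 − 17/200·(0.956500+0.938100))/(1+17/200) = 8917/10000 ≈ 0.891700
step 4 [4y] bond c/1=31/400: DF=(927173/800000 − 31/400·(0.956500+0.938100+0.891700))/(1+31/400) = 547/625 ≈ 0.875200
step 5 [5y] bond c/1=7/200: DF=(2058033/2000000 − 7/200·(0.956500+0.938100+0.891700+0.875200))/(1+7/200) = 544/625 ≈ 0.870400
step 6 [6y] swap r/1=1583/53736: DF=(1 − 1583/53736·(0.956500+0.938100+0.891700+0.875200+0.870400))/(1+1583/53736) = 8417/10000 ≈ 0.841700
step 7 [7y] swap r/1=1647/62089: DF=(1 − 1647/62089·(0.956500+0.938100+0.891700+0.875200+0.870400+0.841700))/(1+1647/62089) = 8353/10000 ≈ 0.835300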